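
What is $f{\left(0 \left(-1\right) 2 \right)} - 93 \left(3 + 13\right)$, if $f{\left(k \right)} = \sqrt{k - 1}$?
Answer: $-1488 + i \approx -1488.0 + 1.0 i$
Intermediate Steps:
$f{\left(k \right)} = \sqrt{-1 + k}$
$f{\left(0 \left(-1\right) 2 \right)} - 93 \left(3 + 13\right) = \sqrt{-1 + 0 \left(-1\right) 2} - 93 \left(3 + 13\right) = \sqrt{-1 + 0 \cdot 2} - 1488 = \sqrt{-1 + 0} - 1488 = \sqrt{-1} - 1488 = i - 1488 = -1488 + i$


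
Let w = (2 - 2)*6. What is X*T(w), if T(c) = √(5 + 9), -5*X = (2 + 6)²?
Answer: -64*√14/5 ≈ -47.893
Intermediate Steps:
X = -64/5 (X = -(2 + 6)²/5 = -⅕*8² = -⅕*64 = -64/5 ≈ -12.800)
w = 0 (w = 0*6 = 0)
T(c) = √14
X*T(w) = -64*√14/5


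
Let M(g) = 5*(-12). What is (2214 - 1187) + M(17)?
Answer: 967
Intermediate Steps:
M(g) = -60
(2214 - 1187) + M(17) = (2214 - 1187) - 60 = 1027 - 60 = 967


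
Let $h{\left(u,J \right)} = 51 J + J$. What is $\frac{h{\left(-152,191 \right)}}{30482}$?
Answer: $\frac{4966}{15241} \approx 0.32583$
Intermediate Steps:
$h{\left(u,J \right)} = 52 J$
$\frac{h{\left(-152,191 \right)}}{30482} = \frac{52 \cdot 191}{30482} = 9932 \cdot \frac{1}{30482} = \frac{4966}{15241}$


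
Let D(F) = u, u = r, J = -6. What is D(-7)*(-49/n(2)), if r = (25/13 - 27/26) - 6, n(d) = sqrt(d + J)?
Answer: -6517*I/52 ≈ -125.33*I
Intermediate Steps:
n(d) = sqrt(-6 + d) (n(d) = sqrt(d - 6) = sqrt(-6 + d))
r = -133/26 (r = (25*(1/13) - 27*1/26) - 6 = (25/13 - 27/26) - 6 = 23/26 - 6 = -133/26 ≈ -5.1154)
u = -133/26 ≈ -5.1154
D(F) = -133/26
D(-7)*(-49/n(2)) = -(-6517)/(26*(sqrt(-6 + 2))) = -(-6517)/(26*(sqrt(-4))) = -(-6517)/(26*(2*I)) = -(-6517)*(-I/2)/26 = -6517*I/52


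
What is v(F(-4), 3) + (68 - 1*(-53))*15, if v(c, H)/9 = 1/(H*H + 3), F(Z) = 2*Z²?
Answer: 7263/4 ≈ 1815.8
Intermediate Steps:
v(c, H) = 9/(3 + H²) (v(c, H) = 9/(H*H + 3) = 9/(H² + 3) = 9/(3 + H²))
v(F(-4), 3) + (68 - 1*(-53))*15 = 9/(3 + 3²) + (68 - 1*(-53))*15 = 9/(3 + 9) + (68 + 53)*15 = 9/12 + 121*15 = 9*(1/12) + 1815 = ¾ + 1815 = 7263/4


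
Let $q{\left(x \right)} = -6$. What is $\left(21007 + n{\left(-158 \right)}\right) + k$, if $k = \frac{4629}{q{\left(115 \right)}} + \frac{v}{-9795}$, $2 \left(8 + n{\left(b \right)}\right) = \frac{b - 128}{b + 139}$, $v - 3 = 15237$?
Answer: $\frac{502073335}{24814} \approx 20233.0$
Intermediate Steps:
$v = 15240$ ($v = 3 + 15237 = 15240$)
$n{\left(b \right)} = -8 + \frac{-128 + b}{2 \left(139 + b\right)}$ ($n{\left(b \right)} = -8 + \frac{\left(b - 128\right) \frac{1}{b + 139}}{2} = -8 + \frac{\left(b - 128\right) \frac{1}{139 + b}}{2} = -8 + \frac{\left(-128 + b\right) \frac{1}{139 + b}}{2} = -8 + \frac{\frac{1}{139 + b} \left(-128 + b\right)}{2} = -8 + \frac{-128 + b}{2 \left(139 + b\right)}$)
$k = - \frac{1009611}{1306}$ ($k = \frac{4629}{-6} + \frac{15240}{-9795} = 4629 \left(- \frac{1}{6}\right) + 15240 \left(- \frac{1}{9795}\right) = - \frac{1543}{2} - \frac{1016}{653} = - \frac{1009611}{1306} \approx -773.06$)
$\left(21007 + n{\left(-158 \right)}\right) + k = \left(21007 + \frac{3 \left(-784 - -790\right)}{2 \left(139 - 158\right)}\right) - \frac{1009611}{1306} = \left(21007 + \frac{3 \left(-784 + 790\right)}{2 \left(-19\right)}\right) - \frac{1009611}{1306} = \left(21007 + \frac{3}{2} \left(- \frac{1}{19}\right) 6\right) - \frac{1009611}{1306} = \left(21007 - \frac{9}{19}\right) - \frac{1009611}{1306} = \frac{399124}{19} - \frac{1009611}{1306} = \frac{502073335}{24814}$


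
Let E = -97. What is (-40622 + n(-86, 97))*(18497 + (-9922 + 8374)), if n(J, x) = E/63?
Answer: -43377287567/63 ≈ -6.8853e+8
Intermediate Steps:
n(J, x) = -97/63
(-40622 + n(-86, 97))*(18497 + (-9922 + 8374)) = (-40622 - 97/63)*(18497 + (-9922 + 8374)) = -2559283*(18497 - 1548)/63 = -2559283/63*16949 = -43377287567/63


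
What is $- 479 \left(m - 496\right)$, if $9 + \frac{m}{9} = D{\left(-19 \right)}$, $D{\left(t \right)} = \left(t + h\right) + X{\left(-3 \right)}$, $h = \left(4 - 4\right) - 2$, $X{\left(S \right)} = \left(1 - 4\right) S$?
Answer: $328115$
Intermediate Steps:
$X{\left(S \right)} = - 3 S$
$h = -2$ ($h = 0 - 2 = -2$)
$D{\left(t \right)} = 7 + t$ ($D{\left(t \right)} = \left(t - 2\right) - -9 = \left(-2 + t\right) + 9 = 7 + t$)
$m = -189$ ($m = -81 + 9 \left(7 - 19\right) = -81 + 9 \left(-12\right) = -81 - 108 = -189$)
$- 479 \left(m - 496\right) = - 479 \left(-189 - 496\right) = \left(-479\right) \left(-685\right) = 328115$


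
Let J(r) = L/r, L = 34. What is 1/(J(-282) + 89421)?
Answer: 141/12608344 ≈ 1.1183e-5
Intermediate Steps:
J(r) = 34/r
1/(J(-282) + 89421) = 1/(34/(-282) + 89421) = 1/(34*(-1/282) + 89421) = 1/(-17/141 + 89421) = 1/(12608344/141) = 141/12608344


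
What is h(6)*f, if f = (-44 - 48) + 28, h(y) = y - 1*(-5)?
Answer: -704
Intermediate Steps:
h(y) = 5 + y (h(y) = y + 5 = 5 + y)
f = -64 (f = -92 + 28 = -64)
h(6)*f = (5 + 6)*(-64) = 11*(-64) = -704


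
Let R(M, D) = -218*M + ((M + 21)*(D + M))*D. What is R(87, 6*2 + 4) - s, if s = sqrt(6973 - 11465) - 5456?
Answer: 164474 - 2*I*sqrt(1123) ≈ 1.6447e+5 - 67.022*I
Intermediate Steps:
R(M, D) = -218*M + D*(21 + M)*(D + M) (R(M, D) = -218*M + ((21 + M)*(D + M))*D = -218*M + D*(21 + M)*(D + M))
s = -5456 + 2*I*sqrt(1123) (s = sqrt(-4492) - 5456 = 2*I*sqrt(1123) - 5456 = -5456 + 2*I*sqrt(1123) ≈ -5456.0 + 67.022*I)
R(87, 6*2 + 4) - s = (-218*87 + 21*(6*2 + 4)**2 + (6*2 + 4)*87**2 + 87*(6*2 + 4)**2 + 21*(6*2 + 4)*87) - (-5456 + 2*I*sqrt(1123)) = (-18966 + 21*(12 + 4)**2 + (12 + 4)*7569 + 87*(12 + 4)**2 + 21*(12 + 4)*87) + (5456 - 2*I*sqrt(1123)) = (-18966 + 21*16**2 + 16*7569 + 87*16**2 + 21*16*87) + (5456 - 2*I*sqrt(1123)) = (-18966 + 21*256 + 121104 + 87*256 + 29232) + (5456 - 2*I*sqrt(1123)) = (-18966 + 5376 + 121104 + 22272 + 29232) + (5456 - 2*I*sqrt(1123)) = 159018 + (5456 - 2*I*sqrt(1123)) = 164474 - 2*I*sqrt(1123)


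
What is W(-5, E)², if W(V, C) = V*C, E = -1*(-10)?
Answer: 2500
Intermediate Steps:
E = 10
W(V, C) = C*V
W(-5, E)² = (10*(-5))² = (-50)² = 2500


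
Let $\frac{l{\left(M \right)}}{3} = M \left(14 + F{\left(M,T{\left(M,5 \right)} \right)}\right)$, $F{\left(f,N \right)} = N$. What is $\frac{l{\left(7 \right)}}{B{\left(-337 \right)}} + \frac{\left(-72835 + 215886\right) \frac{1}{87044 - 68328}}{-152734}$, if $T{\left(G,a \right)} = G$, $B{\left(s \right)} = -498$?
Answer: $- \frac{210116734717}{237261272152} \approx -0.88559$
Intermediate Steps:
$l{\left(M \right)} = 3 M \left(14 + M\right)$
$\frac{l{\left(7 \right)}}{B{\left(-337 \right)}} + \frac{\left(-72835 + 215886\right) \frac{1}{87044 - 68328}}{-152734} = \frac{3 \cdot 7 \left(14 + 7\right)}{-498} + \frac{\left(-72835 + 215886\right) \frac{1}{87044 - 68328}}{-152734} = 3 \cdot 7 \cdot 21 \left(- \frac{1}{498}\right) + \frac{143051}{18716} \left(- \frac{1}{152734}\right) = 441 \left(- \frac{1}{498}\right) + 143051 \cdot \frac{1}{18716} \left(- \frac{1}{152734}\right) = - \frac{147}{166} + \frac{143051}{18716} \left(- \frac{1}{152734}\right) = - \frac{147}{166} - \frac{143051}{2858569544} = - \frac{210116734717}{237261272152}$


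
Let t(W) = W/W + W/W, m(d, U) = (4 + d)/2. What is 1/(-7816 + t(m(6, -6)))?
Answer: -1/7814 ≈ -0.00012798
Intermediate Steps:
m(d, U) = 2 + d/2 (m(d, U) = (4 + d)/2 = 2 + d/2)
t(W) = 2 (t(W) = 1 + 1 = 2)
1/(-7816 + t(m(6, -6))) = 1/(-7816 + 2) = 1/(-7814) = -1/7814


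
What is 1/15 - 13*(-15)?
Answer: 2926/15 ≈ 195.07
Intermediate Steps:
1/15 - 13*(-15) = 1/15 + 195 = 2926/15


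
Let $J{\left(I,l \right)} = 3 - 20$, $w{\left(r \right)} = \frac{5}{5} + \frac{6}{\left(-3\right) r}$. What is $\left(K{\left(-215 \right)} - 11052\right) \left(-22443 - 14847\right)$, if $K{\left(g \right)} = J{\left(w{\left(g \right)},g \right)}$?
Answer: $412763010$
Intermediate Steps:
$w{\left(r \right)} = 1 - \frac{2}{r}$ ($w{\left(r \right)} = 5 \cdot \frac{1}{5} + 6 \left(- \frac{1}{3 r}\right) = 1 - \frac{2}{r}$)
$J{\left(I,l \right)} = -17$ ($J{\left(I,l \right)} = 3 - 20 = -17$)
$K{\left(g \right)} = -17$
$\left(K{\left(-215 \right)} - 11052\right) \left(-22443 - 14847\right) = \left(-17 - 11052\right) \left(-22443 - 14847\right) = \left(-11069\right) \left(-37290\right) = 412763010$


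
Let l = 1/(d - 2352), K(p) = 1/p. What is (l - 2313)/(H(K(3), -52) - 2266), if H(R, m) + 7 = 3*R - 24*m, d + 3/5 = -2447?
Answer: 55507379/24573952 ≈ 2.2588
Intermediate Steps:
d = -12238/5 (d = -3/5 - 2447 = -12238/5 ≈ -2447.6)
K(p) = 1/p
l = -5/23998 (l = 1/(-12238/5 - 2352) = 1/(-23998/5) = -5/23998 ≈ -0.00020835)
H(R, m) = -7 - 24*m + 3*R (H(R, m) = -7 + (3*R - 24*m) = -7 + (-24*m + 3*R) = -7 - 24*m + 3*R)
(l - 2313)/(H(K(3), -52) - 2266) = (-5/23998 - 2313)/((-7 - 24*(-52) + 3/3) - 2266) = -55507379/(23998*((-7 + 1248 + 3*(1/3)) - 2266)) = -55507379/(23998*((-7 + 1248 + 1) - 2266)) = -55507379/(23998*(1242 - 2266)) = -55507379/23998/(-1024) = -55507379/23998*(-1/1024) = 55507379/24573952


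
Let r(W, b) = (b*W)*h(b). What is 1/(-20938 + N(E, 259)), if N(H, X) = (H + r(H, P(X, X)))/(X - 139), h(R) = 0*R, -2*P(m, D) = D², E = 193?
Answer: -120/2512367 ≈ -4.7764e-5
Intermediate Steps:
P(m, D) = -D²/2
h(R) = 0
r(W, b) = 0 (r(W, b) = (b*W)*0 = (W*b)*0 = 0)
N(H, X) = H/(-139 + X) (N(H, X) = (H + 0)/(X - 139) = H/(-139 + X))
1/(-20938 + N(E, 259)) = 1/(-20938 + 193/(-139 + 259)) = 1/(-20938 + 193/120) = 1/(-2512367/120) = -120/2512367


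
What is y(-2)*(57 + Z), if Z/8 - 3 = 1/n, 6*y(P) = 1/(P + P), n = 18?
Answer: -733/216 ≈ -3.3935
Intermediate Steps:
y(P) = 1/(12*P) (y(P) = 1/(6*(P + P)) = 1/(6*((2*P))) = (1/(2*P))/6 = 1/(12*P))
Z = 220/9 (Z = 24 + 8/18 = 24 + 8*(1/18) = 24 + 4/9 = 220/9 ≈ 24.444)
y(-2)*(57 + Z) = ((1/12)/(-2))*(57 + 220/9) = ((1/12)*(-1/2))*(733/9) = -1/24*733/9 = -733/216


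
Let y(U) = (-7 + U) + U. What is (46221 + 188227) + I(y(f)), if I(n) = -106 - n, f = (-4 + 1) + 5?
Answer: 234345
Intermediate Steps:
f = 2 (f = -3 + 5 = 2)
y(U) = -7 + 2*U
(46221 + 188227) + I(y(f)) = (46221 + 188227) + (-106 - (-7 + 2*2)) = 234448 + (-106 - (-7 + 4)) = 234448 + (-106 - 1*(-3)) = 234448 + (-106 + 3) = 234448 - 103 = 234345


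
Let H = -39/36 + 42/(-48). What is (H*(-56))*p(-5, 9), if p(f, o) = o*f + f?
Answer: -16450/3 ≈ -5483.3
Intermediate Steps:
H = -47/24 (H = -39*1/36 + 42*(-1/48) = -13/12 - 7/8 = -47/24 ≈ -1.9583)
p(f, o) = f + f*o (p(f, o) = f*o + f = f + f*o)
(H*(-56))*p(-5, 9) = (-47/24*(-56))*(-5*(1 + 9)) = 329*(-5*10)/3 = (329/3)*(-50) = -16450/3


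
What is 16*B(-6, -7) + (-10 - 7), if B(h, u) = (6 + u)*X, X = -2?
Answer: 15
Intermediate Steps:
B(h, u) = -12 - 2*u (B(h, u) = (6 + u)*(-2) = -12 - 2*u)
16*B(-6, -7) + (-10 - 7) = 16*(-12 - 2*(-7)) + (-10 - 7) = 16*(-12 + 14) - 17 = 16*2 - 17 = 32 - 17 = 15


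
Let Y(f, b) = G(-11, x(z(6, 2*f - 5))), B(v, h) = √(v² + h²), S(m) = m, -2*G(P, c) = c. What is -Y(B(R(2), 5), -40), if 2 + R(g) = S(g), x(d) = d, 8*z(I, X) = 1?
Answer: 1/16 ≈ 0.062500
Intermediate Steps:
z(I, X) = ⅛ (z(I, X) = (⅛)*1 = ⅛)
G(P, c) = -c/2
R(g) = -2 + g
B(v, h) = √(h² + v²)
Y(f, b) = -1/16 (Y(f, b) = -½*⅛ = -1/16)
-Y(B(R(2), 5), -40) = -1*(-1/16) = 1/16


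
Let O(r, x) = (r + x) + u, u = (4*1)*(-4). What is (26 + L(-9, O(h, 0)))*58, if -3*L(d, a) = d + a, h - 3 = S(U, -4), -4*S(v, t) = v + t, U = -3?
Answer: 3799/2 ≈ 1899.5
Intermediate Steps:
S(v, t) = -t/4 - v/4 (S(v, t) = -(v + t)/4 = -(t + v)/4 = -t/4 - v/4)
h = 19/4 (h = 3 + (-¼*(-4) - ¼*(-3)) = 3 + (1 + ¾) = 3 + 7/4 = 19/4 ≈ 4.7500)
u = -16 (u = 4*(-4) = -16)
O(r, x) = -16 + r + x (O(r, x) = (r + x) - 16 = -16 + r + x)
L(d, a) = -a/3 - d/3 (L(d, a) = -(d + a)/3 = -(a + d)/3 = -a/3 - d/3)
(26 + L(-9, O(h, 0)))*58 = (26 + (-(-16 + 19/4 + 0)/3 - ⅓*(-9)))*58 = (26 + (-⅓*(-45/4) + 3))*58 = (26 + (15/4 + 3))*58 = (26 + 27/4)*58 = (131/4)*58 = 3799/2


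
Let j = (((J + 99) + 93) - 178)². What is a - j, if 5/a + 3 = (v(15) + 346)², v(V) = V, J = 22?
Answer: -168892123/130318 ≈ -1296.0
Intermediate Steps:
j = 1296 (j = (((22 + 99) + 93) - 178)² = ((121 + 93) - 178)² = (214 - 178)² = 36² = 1296)
a = 5/130318 (a = 5/(-3 + (15 + 346)²) = 5/(-3 + 361²) = 5/(-3 + 130321) = 5/130318 ≈ 3.8368e-5)
a - j = 5/130318 - 1*1296 = 5/130318 - 1296 = -168892123/130318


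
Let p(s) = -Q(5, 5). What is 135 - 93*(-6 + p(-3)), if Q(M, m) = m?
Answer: 1158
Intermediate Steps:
p(s) = -5 (p(s) = -1*5 = -5)
135 - 93*(-6 + p(-3)) = 135 - 93*(-6 - 5) = 135 - 93*(-11) = 135 + 1023 = 1158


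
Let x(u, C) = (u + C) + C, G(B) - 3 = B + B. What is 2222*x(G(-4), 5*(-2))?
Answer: -55550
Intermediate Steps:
G(B) = 3 + 2*B (G(B) = 3 + (B + B) = 3 + 2*B)
x(u, C) = u + 2*C (x(u, C) = (C + u) + C = u + 2*C)
2222*x(G(-4), 5*(-2)) = 2222*((3 + 2*(-4)) + 2*(5*(-2))) = 2222*((3 - 8) + 2*(-10)) = 2222*(-5 - 20) = 2222*(-25) = -55550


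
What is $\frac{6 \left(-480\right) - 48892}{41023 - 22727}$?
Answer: $- \frac{12943}{4574} \approx -2.8297$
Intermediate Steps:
$\frac{6 \left(-480\right) - 48892}{41023 - 22727} = \frac{-2880 - 48892}{18296} = \left(-51772\right) \frac{1}{18296} = - \frac{12943}{4574}$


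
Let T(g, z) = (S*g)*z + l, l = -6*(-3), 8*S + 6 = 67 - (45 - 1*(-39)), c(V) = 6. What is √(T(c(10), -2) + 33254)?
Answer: √133226/2 ≈ 182.50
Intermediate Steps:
S = -23/8 (S = -¾ + (67 - (45 - 1*(-39)))/8 = -¾ + (67 - (45 + 39))/8 = -¾ + (67 - 1*84)/8 = -¾ + (67 - 84)/8 = -¾ + (⅛)*(-17) = -¾ - 17/8 = -23/8 ≈ -2.8750)
l = 18
T(g, z) = 18 - 23*g*z/8 (T(g, z) = (-23*g/8)*z + 18 = -23*g*z/8 + 18 = 18 - 23*g*z/8)
√(T(c(10), -2) + 33254) = √((18 - 23/8*6*(-2)) + 33254) = √((18 + 69/2) + 33254) = √(105/2 + 33254) = √(66613/2) = √133226/2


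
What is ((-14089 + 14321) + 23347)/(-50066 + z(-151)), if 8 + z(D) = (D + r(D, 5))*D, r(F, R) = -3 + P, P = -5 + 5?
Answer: -23579/26820 ≈ -0.87916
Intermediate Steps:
P = 0
r(F, R) = -3 (r(F, R) = -3 + 0 = -3)
z(D) = -8 + D*(-3 + D) (z(D) = -8 + (D - 3)*D = -8 + (-3 + D)*D = -8 + D*(-3 + D))
((-14089 + 14321) + 23347)/(-50066 + z(-151)) = ((-14089 + 14321) + 23347)/(-50066 + (-8 + (-151)**2 - 3*(-151))) = (232 + 23347)/(-50066 + (-8 + 22801 + 453)) = 23579/(-50066 + 23246) = 23579/(-26820) = 23579*(-1/26820) = -23579/26820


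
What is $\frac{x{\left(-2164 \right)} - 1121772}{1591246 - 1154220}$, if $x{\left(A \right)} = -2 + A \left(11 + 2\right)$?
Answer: $- \frac{574953}{218513} \approx -2.6312$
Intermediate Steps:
$x{\left(A \right)} = -2 + 13 A$ ($x{\left(A \right)} = -2 + A 13 = -2 + 13 A$)
$\frac{x{\left(-2164 \right)} - 1121772}{1591246 - 1154220} = \frac{\left(-2 + 13 \left(-2164\right)\right) - 1121772}{1591246 - 1154220} = \frac{\left(-2 - 28132\right) - 1121772}{437026} = \left(-28134 - 1121772\right) \frac{1}{437026} = \left(-1149906\right) \frac{1}{437026} = - \frac{574953}{218513}$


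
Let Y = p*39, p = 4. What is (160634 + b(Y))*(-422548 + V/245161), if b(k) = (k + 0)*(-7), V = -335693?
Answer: -16527374724688182/245161 ≈ -6.7414e+10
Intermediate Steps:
Y = 156 (Y = 4*39 = 156)
b(k) = -7*k (b(k) = k*(-7) = -7*k)
(160634 + b(Y))*(-422548 + V/245161) = (160634 - 7*156)*(-422548 - 335693/245161) = (160634 - 1092)*(-422548 - 335693*1/245161) = 159542*(-422548 - 335693/245161) = 159542*(-103592625921/245161) = -16527374724688182/245161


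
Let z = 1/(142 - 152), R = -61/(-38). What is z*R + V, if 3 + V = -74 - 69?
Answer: -55541/380 ≈ -146.16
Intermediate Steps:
V = -146 (V = -3 + (-74 - 69) = -3 - 143 = -146)
R = 61/38 (R = -61*(-1/38) = 61/38 ≈ 1.6053)
z = -⅒ (z = 1/(-10) = -⅒ ≈ -0.10000)
z*R + V = -⅒*61/38 - 146 = -61/380 - 146 = -55541/380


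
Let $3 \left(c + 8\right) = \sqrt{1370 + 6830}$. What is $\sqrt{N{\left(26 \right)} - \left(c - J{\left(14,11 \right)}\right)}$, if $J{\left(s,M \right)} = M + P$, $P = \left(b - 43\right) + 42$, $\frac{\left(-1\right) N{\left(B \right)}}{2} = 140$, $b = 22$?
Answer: $\frac{\sqrt{-2160 - 30 \sqrt{82}}}{3} \approx 16.437 i$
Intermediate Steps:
$N{\left(B \right)} = -280$ ($N{\left(B \right)} = \left(-2\right) 140 = -280$)
$P = 21$ ($P = \left(22 - 43\right) + 42 = -21 + 42 = 21$)
$J{\left(s,M \right)} = 21 + M$ ($J{\left(s,M \right)} = M + 21 = 21 + M$)
$c = -8 + \frac{10 \sqrt{82}}{3}$ ($c = -8 + \frac{\sqrt{1370 + 6830}}{3} = -8 + \frac{\sqrt{8200}}{3} = -8 + \frac{10 \sqrt{82}}{3} \approx 22.185$)
$\sqrt{N{\left(26 \right)} - \left(c - J{\left(14,11 \right)}\right)} = \sqrt{-280 + \left(\left(21 + 11\right) - \left(-8 + \frac{10 \sqrt{82}}{3}\right)\right)} = \sqrt{-280 + \left(32 + \left(8 - \frac{10 \sqrt{82}}{3}\right)\right)} = \sqrt{-280 + \left(40 - \frac{10 \sqrt{82}}{3}\right)} = \sqrt{-240 - \frac{10 \sqrt{82}}{3}}$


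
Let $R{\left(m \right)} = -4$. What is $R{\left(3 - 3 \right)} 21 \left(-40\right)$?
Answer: $3360$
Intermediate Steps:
$R{\left(3 - 3 \right)} 21 \left(-40\right) = \left(-4\right) 21 \left(-40\right) = \left(-84\right) \left(-40\right) = 3360$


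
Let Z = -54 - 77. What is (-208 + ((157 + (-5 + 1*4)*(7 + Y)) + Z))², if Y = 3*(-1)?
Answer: 34596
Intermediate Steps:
Z = -131
Y = -3
(-208 + ((157 + (-5 + 1*4)*(7 + Y)) + Z))² = (-208 + ((157 + (-5 + 1*4)*(7 - 3)) - 131))² = (-208 + ((157 + (-5 + 4)*4) - 131))² = (-208 + ((157 - 1*4) - 131))² = (-208 + ((157 - 4) - 131))² = (-208 + (153 - 131))² = (-208 + 22)² = (-186)² = 34596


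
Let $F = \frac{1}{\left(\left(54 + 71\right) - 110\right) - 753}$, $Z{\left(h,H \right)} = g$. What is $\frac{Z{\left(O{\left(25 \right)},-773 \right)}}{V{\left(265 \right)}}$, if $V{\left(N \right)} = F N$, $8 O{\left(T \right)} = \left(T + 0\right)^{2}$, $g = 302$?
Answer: $- \frac{222876}{265} \approx -841.04$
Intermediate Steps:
$O{\left(T \right)} = \frac{T^{2}}{8}$ ($O{\left(T \right)} = \frac{\left(T + 0\right)^{2}}{8} = \frac{T^{2}}{8}$)
$Z{\left(h,H \right)} = 302$
$F = - \frac{1}{738}$ ($F = \frac{1}{\left(125 - 110\right) - 753} = \frac{1}{15 - 753} = \frac{1}{-738} = - \frac{1}{738} \approx -0.001355$)
$V{\left(N \right)} = - \frac{N}{738}$
$\frac{Z{\left(O{\left(25 \right)},-773 \right)}}{V{\left(265 \right)}} = \frac{302}{\left(- \frac{1}{738}\right) 265} = \frac{302}{- \frac{265}{738}} = 302 \left(- \frac{738}{265}\right) = - \frac{222876}{265}$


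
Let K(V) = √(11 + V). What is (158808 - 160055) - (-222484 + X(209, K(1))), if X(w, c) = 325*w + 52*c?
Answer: 153312 - 104*√3 ≈ 1.5313e+5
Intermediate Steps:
X(w, c) = 52*c + 325*w
(158808 - 160055) - (-222484 + X(209, K(1))) = (158808 - 160055) - (-222484 + (52*√(11 + 1) + 325*209)) = -1247 - (-222484 + (52*√12 + 67925)) = -1247 - (-222484 + (52*(2*√3) + 67925)) = -1247 - (-222484 + (104*√3 + 67925)) = -1247 - (-222484 + (67925 + 104*√3)) = -1247 - (-154559 + 104*√3) = -1247 + (154559 - 104*√3) = 153312 - 104*√3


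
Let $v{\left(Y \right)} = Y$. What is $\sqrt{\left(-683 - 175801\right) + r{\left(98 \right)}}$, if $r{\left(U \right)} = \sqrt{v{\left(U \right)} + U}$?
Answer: $i \sqrt{176470} \approx 420.08 i$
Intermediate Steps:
$r{\left(U \right)} = \sqrt{2} \sqrt{U}$ ($r{\left(U \right)} = \sqrt{U + U} = \sqrt{2 U} = \sqrt{2} \sqrt{U}$)
$\sqrt{\left(-683 - 175801\right) + r{\left(98 \right)}} = \sqrt{\left(-683 - 175801\right) + \sqrt{2} \sqrt{98}} = \sqrt{-176484 + \sqrt{2} \cdot 7 \sqrt{2}} = \sqrt{-176484 + 14} = \sqrt{-176470} = i \sqrt{176470}$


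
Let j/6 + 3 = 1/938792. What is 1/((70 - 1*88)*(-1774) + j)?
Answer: 469396/14980303947 ≈ 3.1334e-5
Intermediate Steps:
j = -8449125/469396 (j = -18 + 6/938792 = -18 + 6*(1/938792) = -18 + 3/469396 = -8449125/469396 ≈ -18.000)
1/((70 - 1*88)*(-1774) + j) = 1/((70 - 1*88)*(-1774) - 8449125/469396) = 1/((70 - 88)*(-1774) - 8449125/469396) = 1/(-18*(-1774) - 8449125/469396) = 1/(31932 - 8449125/469396) = 1/(14980303947/469396) = 469396/14980303947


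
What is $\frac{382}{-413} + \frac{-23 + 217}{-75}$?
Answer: $- \frac{108772}{30975} \approx -3.5116$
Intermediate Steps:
$\frac{382}{-413} + \frac{-23 + 217}{-75} = 382 \left(- \frac{1}{413}\right) + 194 \left(- \frac{1}{75}\right) = - \frac{382}{413} - \frac{194}{75} = - \frac{108772}{30975}$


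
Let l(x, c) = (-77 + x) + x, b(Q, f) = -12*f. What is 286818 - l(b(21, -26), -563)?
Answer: 286271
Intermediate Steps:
l(x, c) = -77 + 2*x
286818 - l(b(21, -26), -563) = 286818 - (-77 + 2*(-12*(-26))) = 286818 - (-77 + 2*312) = 286818 - (-77 + 624) = 286818 - 1*547 = 286818 - 547 = 286271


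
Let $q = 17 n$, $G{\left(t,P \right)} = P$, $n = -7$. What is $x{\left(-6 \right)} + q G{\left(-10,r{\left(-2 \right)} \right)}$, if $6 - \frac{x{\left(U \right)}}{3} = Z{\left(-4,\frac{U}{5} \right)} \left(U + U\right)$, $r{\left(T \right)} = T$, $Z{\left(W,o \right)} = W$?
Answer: $112$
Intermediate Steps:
$q = -119$ ($q = 17 \left(-7\right) = -119$)
$x{\left(U \right)} = 18 + 24 U$ ($x{\left(U \right)} = 18 - 3 \left(- 4 \left(U + U\right)\right) = 18 - 3 \left(- 4 \cdot 2 U\right) = 18 - 3 \left(- 8 U\right) = 18 + 24 U$)
$x{\left(-6 \right)} + q G{\left(-10,r{\left(-2 \right)} \right)} = \left(18 + 24 \left(-6\right)\right) - -238 = \left(18 - 144\right) + 238 = -126 + 238 = 112$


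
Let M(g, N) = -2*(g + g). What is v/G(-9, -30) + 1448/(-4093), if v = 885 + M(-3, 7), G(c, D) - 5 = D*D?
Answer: 2360981/3704165 ≈ 0.63739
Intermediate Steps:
M(g, N) = -4*g
G(c, D) = 5 + D**2 (G(c, D) = 5 + D*D = 5 + D**2)
v = 897 (v = 885 - 4*(-3) = 885 + 12 = 897)
v/G(-9, -30) + 1448/(-4093) = 897/(5 + (-30)**2) + 1448/(-4093) = 897/(5 + 900) + 1448*(-1/4093) = 897/905 - 1448/4093 = 2360981/3704165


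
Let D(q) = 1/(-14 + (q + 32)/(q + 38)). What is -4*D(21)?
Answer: 236/773 ≈ 0.30530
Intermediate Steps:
D(q) = 1/(-14 + (32 + q)/(38 + q))
-4*D(21) = -4*(-38 - 1*21)/(500 + 13*21) = -4*(-38 - 21)/(500 + 273) = -4*(-59)/773 = -4*(-59/773) = 236/773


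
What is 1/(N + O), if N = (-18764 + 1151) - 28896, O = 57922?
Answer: 1/11413 ≈ 8.7619e-5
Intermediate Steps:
N = -46509 (N = -17613 - 28896 = -46509)
1/(N + O) = 1/(-46509 + 57922) = 1/11413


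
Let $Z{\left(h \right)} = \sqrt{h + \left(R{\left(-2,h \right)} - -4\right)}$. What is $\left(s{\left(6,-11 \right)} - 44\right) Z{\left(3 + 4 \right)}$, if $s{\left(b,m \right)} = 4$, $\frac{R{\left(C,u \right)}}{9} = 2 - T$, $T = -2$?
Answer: $- 40 \sqrt{47} \approx -274.23$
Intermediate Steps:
$R{\left(C,u \right)} = 36$ ($R{\left(C,u \right)} = 9 \left(2 - -2\right) = 9 \left(2 + 2\right) = 9 \cdot 4 = 36$)
$Z{\left(h \right)} = \sqrt{40 + h}$ ($Z{\left(h \right)} = \sqrt{h + \left(36 - -4\right)} = \sqrt{h + \left(36 + 4\right)} = \sqrt{h + 40} = \sqrt{40 + h}$)
$\left(s{\left(6,-11 \right)} - 44\right) Z{\left(3 + 4 \right)} = \left(4 - 44\right) \sqrt{40 + \left(3 + 4\right)} = - 40 \sqrt{40 + 7} = - 40 \sqrt{47}$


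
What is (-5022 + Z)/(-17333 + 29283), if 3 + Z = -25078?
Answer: -30103/11950 ≈ -2.5191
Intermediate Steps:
Z = -25081 (Z = -3 - 25078 = -25081)
(-5022 + Z)/(-17333 + 29283) = (-5022 - 25081)/(-17333 + 29283) = -30103/11950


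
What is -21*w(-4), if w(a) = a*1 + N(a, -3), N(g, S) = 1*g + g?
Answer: 252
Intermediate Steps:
N(g, S) = 2*g (N(g, S) = g + g = 2*g)
w(a) = 3*a (w(a) = a*1 + 2*a = a + 2*a = 3*a)
-21*w(-4) = -63*(-4) = -21*(-12) = 252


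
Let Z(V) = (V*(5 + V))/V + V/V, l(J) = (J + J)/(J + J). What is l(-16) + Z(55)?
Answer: 62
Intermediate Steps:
l(J) = 1 (l(J) = (2*J)/((2*J)) = (2*J)*(1/(2*J)) = 1)
Z(V) = 6 + V (Z(V) = (5 + V) + 1 = 6 + V)
l(-16) + Z(55) = 1 + (6 + 55) = 1 + 61 = 62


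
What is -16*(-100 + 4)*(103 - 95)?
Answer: 12288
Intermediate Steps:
-16*(-100 + 4)*(103 - 95) = -(-1536)*8 = -16*(-768) = 12288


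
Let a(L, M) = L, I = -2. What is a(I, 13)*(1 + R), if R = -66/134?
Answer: -68/67 ≈ -1.0149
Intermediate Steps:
R = -33/67 (R = -66*1/134 = -33/67 ≈ -0.49254)
a(I, 13)*(1 + R) = -2*(1 - 33/67) = -2*34/67 = -68/67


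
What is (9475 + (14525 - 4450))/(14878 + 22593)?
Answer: 19550/37471 ≈ 0.52174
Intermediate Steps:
(9475 + (14525 - 4450))/(14878 + 22593) = (9475 + 10075)/37471 = 19550*(1/37471) = 19550/37471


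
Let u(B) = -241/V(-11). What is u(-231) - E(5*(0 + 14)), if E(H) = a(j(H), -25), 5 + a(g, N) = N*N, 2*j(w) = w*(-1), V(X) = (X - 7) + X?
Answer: -17739/29 ≈ -611.69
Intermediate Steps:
V(X) = -7 + 2*X (V(X) = (-7 + X) + X = -7 + 2*X)
j(w) = -w/2 (j(w) = (w*(-1))/2 = (-w)/2 = -w/2)
u(B) = 241/29 (u(B) = -241/(-7 + 2*(-11)) = -241/(-7 - 22) = -241/(-29) = -241*(-1/29) = 241/29)
a(g, N) = -5 + N² (a(g, N) = -5 + N*N = -5 + N²)
E(H) = 620 (E(H) = -5 + (-25)² = -5 + 625 = 620)
u(-231) - E(5*(0 + 14)) = 241/29 - 1*620 = 241/29 - 620 = -17739/29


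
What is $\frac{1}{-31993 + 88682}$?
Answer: $\frac{1}{56689} \approx 1.764 \cdot 10^{-5}$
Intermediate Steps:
$\frac{1}{-31993 + 88682} = \frac{1}{56689}$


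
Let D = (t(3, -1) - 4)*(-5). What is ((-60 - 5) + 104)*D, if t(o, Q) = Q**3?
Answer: 975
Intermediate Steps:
D = 25 (D = ((-1)**3 - 4)*(-5) = (-1 - 4)*(-5) = -5*(-5) = 25)
((-60 - 5) + 104)*D = ((-60 - 5) + 104)*25 = (-65 + 104)*25 = 39*25 = 975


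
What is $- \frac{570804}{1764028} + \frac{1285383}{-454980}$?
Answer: $- \frac{210596333887}{66883121620} \approx -3.1487$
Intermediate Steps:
$- \frac{570804}{1764028} + \frac{1285383}{-454980} = \left(-570804\right) \frac{1}{1764028} + 1285383 \left(- \frac{1}{454980}\right) = - \frac{142701}{441007} - \frac{428461}{151660} = - \frac{210596333887}{66883121620}$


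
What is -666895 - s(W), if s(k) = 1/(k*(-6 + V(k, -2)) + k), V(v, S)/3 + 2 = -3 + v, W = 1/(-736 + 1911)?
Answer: -15668651190/23497 ≈ -6.6684e+5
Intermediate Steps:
W = 1/1175 ≈ 0.00085106
V(v, S) = -15 + 3*v (V(v, S) = -6 + 3*(-3 + v) = -6 + (-9 + 3*v) = -15 + 3*v)
s(k) = 1/(k + k*(-21 + 3*k)) (s(k) = 1/(k*(-6 + (-15 + 3*k)) + k) = 1/(k*(-21 + 3*k) + k) = 1/(k + k*(-21 + 3*k)))
-666895 - s(W) = -666895 - 1/(1/1175*(-20 + 3*(1/1175))) = -666895 - 1175/(-20 + 3/1175) = -666895 - 1175/(-23497/1175) = -666895 - 1175*(-1175)/23497 = -666895 - 1*(-1380625/23497) = -666895 + 1380625/23497 = -15668651190/23497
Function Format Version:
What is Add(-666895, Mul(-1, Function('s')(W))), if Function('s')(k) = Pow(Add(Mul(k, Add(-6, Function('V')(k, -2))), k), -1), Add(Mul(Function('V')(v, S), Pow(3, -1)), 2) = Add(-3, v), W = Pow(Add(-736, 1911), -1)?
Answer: Rational(-15668651190, 23497) ≈ -6.6684e+5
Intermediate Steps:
W = Rational(1, 1175) (W = Pow(1175, -1) = Rational(1, 1175) ≈ 0.00085106)
Function('V')(v, S) = Add(-15, Mul(3, v)) (Function('V')(v, S) = Add(-6, Mul(3, Add(-3, v))) = Add(-6, Add(-9, Mul(3, v))) = Add(-15, Mul(3, v)))
Function('s')(k) = Pow(Add(k, Mul(k, Add(-21, Mul(3, k)))), -1) (Function('s')(k) = Pow(Add(Mul(k, Add(-6, Add(-15, Mul(3, k)))), k), -1) = Pow(Add(Mul(k, Add(-21, Mul(3, k))), k), -1) = Pow(Add(k, Mul(k, Add(-21, Mul(3, k)))), -1))
Add(-666895, Mul(-1, Function('s')(W))) = Add(-666895, Mul(-1, Mul(Pow(Rational(1, 1175), -1), Pow(Add(-20, Mul(3, Rational(1, 1175))), -1)))) = Add(-666895, Mul(-1, Mul(1175, Pow(Add(-20, Rational(3, 1175)), -1)))) = Add(-666895, Mul(-1, Mul(1175, Pow(Rational(-23497, 1175), -1)))) = Add(-666895, Mul(-1, Mul(1175, Rational(-1175, 23497)))) = Add(-666895, Mul(-1, Rational(-1380625, 23497))) = Add(-666895, Rational(1380625, 23497)) = Rational(-15668651190, 23497)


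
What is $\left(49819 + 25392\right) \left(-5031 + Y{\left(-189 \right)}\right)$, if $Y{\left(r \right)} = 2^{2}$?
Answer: $-378085697$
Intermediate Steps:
$Y{\left(r \right)} = 4$
$\left(49819 + 25392\right) \left(-5031 + Y{\left(-189 \right)}\right) = \left(49819 + 25392\right) \left(-5031 + 4\right) = 75211 \left(-5027\right) = -378085697$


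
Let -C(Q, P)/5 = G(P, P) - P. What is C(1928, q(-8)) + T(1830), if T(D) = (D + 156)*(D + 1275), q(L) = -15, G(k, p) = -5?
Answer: 6166480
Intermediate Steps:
C(Q, P) = 25 + 5*P (C(Q, P) = -5*(-5 - P) = 25 + 5*P)
T(D) = (156 + D)*(1275 + D)
C(1928, q(-8)) + T(1830) = (25 + 5*(-15)) + (198900 + 1830² + 1431*1830) = (25 - 75) + (198900 + 3348900 + 2618730) = -50 + 6166530 = 6166480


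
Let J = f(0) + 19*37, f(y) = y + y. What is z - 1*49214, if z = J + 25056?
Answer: -23455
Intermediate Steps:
f(y) = 2*y
J = 703 (J = 2*0 + 19*37 = 0 + 703 = 703)
z = 25759 (z = 703 + 25056 = 25759)
z - 1*49214 = 25759 - 1*49214 = 25759 - 49214 = -23455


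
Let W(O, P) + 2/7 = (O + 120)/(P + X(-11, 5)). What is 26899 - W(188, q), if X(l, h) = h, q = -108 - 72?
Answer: 4707683/175 ≈ 26901.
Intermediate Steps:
q = -180
W(O, P) = -2/7 + (120 + O)/(5 + P) (W(O, P) = -2/7 + (O + 120)/(P + 5) = -2/7 + (120 + O)/(5 + P))
26899 - W(188, q) = 26899 - (830 - 2*(-180) + 7*188)/(7*(5 - 180)) = 26899 - (830 + 360 + 1316)/(7*(-175)) = 26899 - (-1)*2506/(7*175) = 26899 - 1*(-358/175) = 26899 + 358/175 = 4707683/175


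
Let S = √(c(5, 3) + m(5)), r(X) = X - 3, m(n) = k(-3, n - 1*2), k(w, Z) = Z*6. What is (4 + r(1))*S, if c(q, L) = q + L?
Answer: 2*√26 ≈ 10.198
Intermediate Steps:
c(q, L) = L + q
k(w, Z) = 6*Z
m(n) = -12 + 6*n (m(n) = 6*(n - 1*2) = 6*(n - 2) = 6*(-2 + n) = -12 + 6*n)
r(X) = -3 + X
S = √26 (S = √((3 + 5) + (-12 + 6*5)) = √(8 + (-12 + 30)) = √(8 + 18) = √26 ≈ 5.0990)
(4 + r(1))*S = (4 + (-3 + 1))*√26 = (4 - 2)*√26 = 2*√26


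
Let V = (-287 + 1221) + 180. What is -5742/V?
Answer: -2871/557 ≈ -5.1544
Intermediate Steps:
V = 1114 (V = 934 + 180 = 1114)
-5742/V = -5742/1114 = -5742*1/1114 = -2871/557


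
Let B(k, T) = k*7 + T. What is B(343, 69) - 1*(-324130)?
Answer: 326600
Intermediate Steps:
B(k, T) = T + 7*k (B(k, T) = 7*k + T = T + 7*k)
B(343, 69) - 1*(-324130) = (69 + 7*343) - 1*(-324130) = (69 + 2401) + 324130 = 2470 + 324130 = 326600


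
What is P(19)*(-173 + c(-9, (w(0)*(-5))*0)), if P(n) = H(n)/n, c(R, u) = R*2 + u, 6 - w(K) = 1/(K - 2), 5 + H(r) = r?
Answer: -2674/19 ≈ -140.74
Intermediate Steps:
H(r) = -5 + r
w(K) = 6 - 1/(-2 + K) (w(K) = 6 - 1/(K - 2) = 6 - 1/(-2 + K))
c(R, u) = u + 2*R (c(R, u) = 2*R + u = u + 2*R)
P(n) = (-5 + n)/n
P(19)*(-173 + c(-9, (w(0)*(-5))*0)) = ((-5 + 19)/19)*(-173 + ((((-13 + 6*0)/(-2 + 0))*(-5))*0 + 2*(-9))) = ((1/19)*14)*(-173 + ((((-13 + 0)/(-2))*(-5))*0 - 18)) = 14*(-173 + ((-½*(-13)*(-5))*0 - 18))/19 = 14*(-173 + (((13/2)*(-5))*0 - 18))/19 = 14*(-173 + (-65/2*0 - 18))/19 = 14*(-173 + (0 - 18))/19 = 14*(-173 - 18)/19 = (14/19)*(-191) = -2674/19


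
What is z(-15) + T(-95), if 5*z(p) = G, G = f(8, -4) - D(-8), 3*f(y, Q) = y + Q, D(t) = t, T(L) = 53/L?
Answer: 373/285 ≈ 1.3088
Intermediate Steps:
f(y, Q) = Q/3 + y/3 (f(y, Q) = (y + Q)/3 = (Q + y)/3 = Q/3 + y/3)
G = 28/3 (G = ((1/3)*(-4) + (1/3)*8) - 1*(-8) = (-4/3 + 8/3) + 8 = 4/3 + 8 = 28/3 ≈ 9.3333)
z(p) = 28/15 (z(p) = (1/5)*(28/3) = 28/15)
z(-15) + T(-95) = 28/15 + 53/(-95) = 28/15 + 53*(-1/95) = 28/15 - 53/95 = 373/285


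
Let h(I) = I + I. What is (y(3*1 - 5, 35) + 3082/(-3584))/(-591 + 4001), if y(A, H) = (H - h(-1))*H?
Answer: 2319099/6110720 ≈ 0.37951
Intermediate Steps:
h(I) = 2*I
y(A, H) = H*(2 + H) (y(A, H) = (H - 2*(-1))*H = (H - 1*(-2))*H = (H + 2)*H = (2 + H)*H = H*(2 + H))
(y(3*1 - 5, 35) + 3082/(-3584))/(-591 + 4001) = (35*(2 + 35) + 3082/(-3584))/(-591 + 4001) = (35*37 + 3082*(-1/3584))/3410 = (1295 - 1541/1792)*(1/3410) = (2319099/1792)*(1/3410) = 2319099/6110720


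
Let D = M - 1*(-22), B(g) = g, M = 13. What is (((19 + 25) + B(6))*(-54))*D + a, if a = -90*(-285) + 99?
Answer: -68751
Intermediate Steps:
D = 35 (D = 13 - 1*(-22) = 13 + 22 = 35)
a = 25749 (a = 25650 + 99 = 25749)
(((19 + 25) + B(6))*(-54))*D + a = (((19 + 25) + 6)*(-54))*35 + 25749 = ((44 + 6)*(-54))*35 + 25749 = (50*(-54))*35 + 25749 = -2700*35 + 25749 = -94500 + 25749 = -68751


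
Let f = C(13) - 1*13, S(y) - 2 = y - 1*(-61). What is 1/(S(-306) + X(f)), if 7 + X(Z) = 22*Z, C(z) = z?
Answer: -1/250 ≈ -0.0040000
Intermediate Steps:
S(y) = 63 + y (S(y) = 2 + (y - 1*(-61)) = 2 + (y + 61) = 2 + (61 + y) = 63 + y)
f = 0 (f = 13 - 1*13 = 13 - 13 = 0)
X(Z) = -7 + 22*Z
1/(S(-306) + X(f)) = 1/((63 - 306) + (-7 + 22*0)) = 1/(-243 + (-7 + 0)) = 1/(-243 - 7) = 1/(-250) = -1/250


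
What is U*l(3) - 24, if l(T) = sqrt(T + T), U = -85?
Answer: -24 - 85*sqrt(6) ≈ -232.21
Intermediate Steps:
l(T) = sqrt(2)*sqrt(T) (l(T) = sqrt(2*T) = sqrt(2)*sqrt(T))
U*l(3) - 24 = -85*sqrt(2)*sqrt(3) - 24 = -85*sqrt(6) - 24 = -24 - 85*sqrt(6)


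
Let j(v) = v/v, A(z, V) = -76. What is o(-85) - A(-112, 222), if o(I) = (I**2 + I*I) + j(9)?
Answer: 14527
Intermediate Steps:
j(v) = 1
o(I) = 1 + 2*I**2 (o(I) = (I**2 + I*I) + 1 = (I**2 + I**2) + 1 = 2*I**2 + 1 = 1 + 2*I**2)
o(-85) - A(-112, 222) = (1 + 2*(-85)**2) - 1*(-76) = (1 + 2*7225) + 76 = (1 + 14450) + 76 = 14451 + 76 = 14527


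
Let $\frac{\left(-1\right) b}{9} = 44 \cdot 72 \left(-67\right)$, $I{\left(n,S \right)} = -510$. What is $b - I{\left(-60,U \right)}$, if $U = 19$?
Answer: $1910814$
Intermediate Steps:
$b = 1910304$ ($b = - 9 \cdot 44 \cdot 72 \left(-67\right) = - 9 \cdot 3168 \left(-67\right) = \left(-9\right) \left(-212256\right) = 1910304$)
$b - I{\left(-60,U \right)} = 1910304 - -510 = 1910304 + 510 = 1910814$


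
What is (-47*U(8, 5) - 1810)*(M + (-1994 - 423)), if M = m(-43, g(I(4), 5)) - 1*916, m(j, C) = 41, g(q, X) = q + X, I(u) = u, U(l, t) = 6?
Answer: 6886864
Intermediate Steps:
g(q, X) = X + q
M = -875 (M = 41 - 1*916 = 41 - 916 = -875)
(-47*U(8, 5) - 1810)*(M + (-1994 - 423)) = (-47*6 - 1810)*(-875 + (-1994 - 423)) = (-282 - 1810)*(-875 - 2417) = -2092*(-3292) = 6886864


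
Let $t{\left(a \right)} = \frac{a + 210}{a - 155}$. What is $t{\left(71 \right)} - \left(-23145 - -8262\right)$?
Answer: $\frac{1249891}{84} \approx 14880.0$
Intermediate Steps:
$t{\left(a \right)} = \frac{210 + a}{-155 + a}$
$t{\left(71 \right)} - \left(-23145 - -8262\right) = \frac{210 + 71}{-155 + 71} - \left(-23145 - -8262\right) = \frac{1}{-84} \cdot 281 - \left(-23145 + 8262\right) = \left(- \frac{1}{84}\right) 281 - -14883 = - \frac{281}{84} + 14883 = \frac{1249891}{84}$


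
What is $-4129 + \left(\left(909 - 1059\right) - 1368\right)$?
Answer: $-5647$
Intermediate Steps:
$-4129 + \left(\left(909 - 1059\right) - 1368\right) = -4129 - 1518 = -5647$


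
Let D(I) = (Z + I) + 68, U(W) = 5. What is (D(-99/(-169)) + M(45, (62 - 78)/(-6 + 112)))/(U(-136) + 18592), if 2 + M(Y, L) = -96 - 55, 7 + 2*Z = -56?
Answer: -39179/6285786 ≈ -0.0062330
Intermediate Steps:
Z = -63/2 (Z = -7/2 + (1/2)*(-56) = -7/2 - 28 = -63/2 ≈ -31.500)
M(Y, L) = -153 (M(Y, L) = -2 + (-96 - 55) = -2 - 151 = -153)
D(I) = 73/2 + I (D(I) = (-63/2 + I) + 68 = 73/2 + I)
(D(-99/(-169)) + M(45, (62 - 78)/(-6 + 112)))/(U(-136) + 18592) = ((73/2 - 99/(-169)) - 153)/(5 + 18592) = ((73/2 - 99*(-1/169)) - 153)/18597 = ((73/2 + 99/169) - 153)*(1/18597) = (12535/338 - 153)*(1/18597) = -39179/338*1/18597 = -39179/6285786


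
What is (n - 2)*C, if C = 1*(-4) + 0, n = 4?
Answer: -8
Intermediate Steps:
C = -4 (C = -4 + 0 = -4)
(n - 2)*C = (4 - 2)*(-4) = 2*(-4) = -8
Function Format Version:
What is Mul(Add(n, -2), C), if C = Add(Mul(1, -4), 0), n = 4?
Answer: -8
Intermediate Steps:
C = -4 (C = Add(-4, 0) = -4)
Mul(Add(n, -2), C) = Mul(Add(4, -2), -4) = Mul(2, -4) = -8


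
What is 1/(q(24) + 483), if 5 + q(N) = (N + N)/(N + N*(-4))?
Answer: 3/1432 ≈ 0.0020950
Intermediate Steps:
q(N) = -17/3 (q(N) = -5 + (N + N)/(N + N*(-4)) = -5 + (2*N)/(N - 4*N) = -5 + (2*N)/((-3*N)) = -5 + (2*N)*(-1/(3*N)) = -5 - ⅔ = -17/3)
1/(q(24) + 483) = 1/(-17/3 + 483) = 1/(1432/3) = 3/1432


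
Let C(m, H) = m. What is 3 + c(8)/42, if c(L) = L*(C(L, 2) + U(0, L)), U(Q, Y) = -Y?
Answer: 3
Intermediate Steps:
c(L) = 0 (c(L) = L*(L - L) = L*0 = 0)
3 + c(8)/42 = 3 + 0/42 = 3 + (1/42)*0 = 3 + 0 = 3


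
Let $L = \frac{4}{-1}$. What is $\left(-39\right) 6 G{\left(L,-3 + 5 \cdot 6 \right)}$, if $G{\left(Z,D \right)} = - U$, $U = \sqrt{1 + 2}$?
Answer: $234 \sqrt{3} \approx 405.3$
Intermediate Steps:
$L = -4$ ($L = 4 \left(-1\right) = -4$)
$U = \sqrt{3} \approx 1.732$
$G{\left(Z,D \right)} = - \sqrt{3}$
$\left(-39\right) 6 G{\left(L,-3 + 5 \cdot 6 \right)} = \left(-39\right) 6 \left(- \sqrt{3}\right) = - 234 \left(- \sqrt{3}\right) = 234 \sqrt{3}$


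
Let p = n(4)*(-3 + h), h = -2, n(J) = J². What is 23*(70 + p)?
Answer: -230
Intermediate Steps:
p = -80 (p = 4²*(-3 - 2) = 16*(-5) = -80)
23*(70 + p) = 23*(70 - 80) = 23*(-10) = -230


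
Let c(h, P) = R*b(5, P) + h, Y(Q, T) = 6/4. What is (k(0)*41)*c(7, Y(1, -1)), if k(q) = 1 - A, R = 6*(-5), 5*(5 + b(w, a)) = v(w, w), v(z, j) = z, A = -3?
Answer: 20828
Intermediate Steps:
Y(Q, T) = 3/2 (Y(Q, T) = 6*(¼) = 3/2)
b(w, a) = -5 + w/5
R = -30
k(q) = 4 (k(q) = 1 - 1*(-3) = 1 + 3 = 4)
c(h, P) = 120 + h (c(h, P) = -30*(-5 + (⅕)*5) + h = -30*(-5 + 1) + h = -30*(-4) + h = 120 + h)
(k(0)*41)*c(7, Y(1, -1)) = (4*41)*(120 + 7) = 164*127 = 20828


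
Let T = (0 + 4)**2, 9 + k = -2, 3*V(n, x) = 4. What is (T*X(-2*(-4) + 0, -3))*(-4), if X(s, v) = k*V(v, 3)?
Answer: 2816/3 ≈ 938.67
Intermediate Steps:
V(n, x) = 4/3 (V(n, x) = (1/3)*4 = 4/3)
k = -11 (k = -9 - 2 = -11)
X(s, v) = -44/3 (X(s, v) = -11*4/3 = -44/3)
T = 16 (T = 4**2 = 16)
(T*X(-2*(-4) + 0, -3))*(-4) = (16*(-44/3))*(-4) = -704/3*(-4) = 2816/3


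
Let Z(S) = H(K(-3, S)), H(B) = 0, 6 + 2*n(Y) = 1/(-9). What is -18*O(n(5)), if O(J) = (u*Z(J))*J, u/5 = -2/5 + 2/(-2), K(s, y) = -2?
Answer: 0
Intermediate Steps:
n(Y) = -55/18 (n(Y) = -3 + (½)/(-9) = -3 + (½)*(-⅑) = -3 - 1/18 = -55/18)
Z(S) = 0
u = -7 (u = 5*(-2/5 + 2/(-2)) = 5*(-2*⅕ + 2*(-½)) = 5*(-⅖ - 1) = 5*(-7/5) = -7)
O(J) = 0 (O(J) = (-7*0)*J = 0*J = 0)
-18*O(n(5)) = -18*0 = 0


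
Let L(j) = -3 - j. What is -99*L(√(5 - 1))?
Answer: 495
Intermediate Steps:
-99*L(√(5 - 1)) = -99*(-3 - √(5 - 1)) = -99*(-3 - √4) = -99*(-3 - 1*2) = -99*(-3 - 2) = -99*(-5) = 495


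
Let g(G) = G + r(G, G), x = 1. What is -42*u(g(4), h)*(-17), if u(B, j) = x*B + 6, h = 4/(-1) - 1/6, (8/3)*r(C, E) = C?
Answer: 8211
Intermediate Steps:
r(C, E) = 3*C/8
h = -25/6 (h = 4*(-1) - 1*1/6 = -4 - 1/6 = -25/6 ≈ -4.1667)
g(G) = 11*G/8 (g(G) = G + 3*G/8 = 11*G/8)
u(B, j) = 6 + B (u(B, j) = 1*B + 6 = B + 6 = 6 + B)
-42*u(g(4), h)*(-17) = -42*(6 + (11/8)*4)*(-17) = -42*(6 + 11/2)*(-17) = -42*23/2*(-17) = -483*(-17) = 8211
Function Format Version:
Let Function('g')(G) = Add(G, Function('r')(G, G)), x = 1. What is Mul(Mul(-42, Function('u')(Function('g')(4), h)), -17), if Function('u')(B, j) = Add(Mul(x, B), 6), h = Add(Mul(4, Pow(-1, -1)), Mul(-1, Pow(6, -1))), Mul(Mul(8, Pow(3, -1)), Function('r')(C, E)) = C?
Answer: 8211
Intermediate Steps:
Function('r')(C, E) = Mul(Rational(3, 8), C)
h = Rational(-25, 6) (h = Add(Mul(4, -1), Mul(-1, Rational(1, 6))) = Add(-4, Rational(-1, 6)) = Rational(-25, 6) ≈ -4.1667)
Function('g')(G) = Mul(Rational(11, 8), G) (Function('g')(G) = Add(G, Mul(Rational(3, 8), G)) = Mul(Rational(11, 8), G))
Function('u')(B, j) = Add(6, B) (Function('u')(B, j) = Add(Mul(1, B), 6) = Add(B, 6) = Add(6, B))
Mul(Mul(-42, Function('u')(Function('g')(4), h)), -17) = Mul(Mul(-42, Add(6, Mul(Rational(11, 8), 4))), -17) = Mul(Mul(-42, Add(6, Rational(11, 2))), -17) = Mul(Mul(-42, Rational(23, 2)), -17) = Mul(-483, -17) = 8211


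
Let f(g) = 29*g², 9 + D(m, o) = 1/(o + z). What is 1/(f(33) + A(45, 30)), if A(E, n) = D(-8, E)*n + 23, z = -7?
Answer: 19/595361 ≈ 3.1913e-5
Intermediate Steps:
D(m, o) = -9 + 1/(-7 + o) (D(m, o) = -9 + 1/(o - 7) = -9 + 1/(-7 + o))
A(E, n) = 23 + n*(64 - 9*E)/(-7 + E) (A(E, n) = ((64 - 9*E)/(-7 + E))*n + 23 = n*(64 - 9*E)/(-7 + E) + 23 = 23 + n*(64 - 9*E)/(-7 + E))
1/(f(33) + A(45, 30)) = 1/(29*33² + (-161 + 23*45 - 1*30*(-64 + 9*45))/(-7 + 45)) = 1/(29*1089 + (-161 + 1035 - 1*30*(-64 + 405))/38) = 1/(31581 + (-161 + 1035 - 1*30*341)/38) = 1/(31581 + (-161 + 1035 - 10230)/38) = 1/(31581 + (1/38)*(-9356)) = 1/(31581 - 4678/19) = 1/(595361/19) = 19/595361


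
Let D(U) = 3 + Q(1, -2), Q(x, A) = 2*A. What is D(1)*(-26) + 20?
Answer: 46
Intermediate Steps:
D(U) = -1 (D(U) = 3 + 2*(-2) = 3 - 4 = -1)
D(1)*(-26) + 20 = -1*(-26) + 20 = 26 + 20 = 46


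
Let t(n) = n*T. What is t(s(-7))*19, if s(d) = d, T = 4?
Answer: -532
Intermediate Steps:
t(n) = 4*n (t(n) = n*4 = 4*n)
t(s(-7))*19 = (4*(-7))*19 = -28*19 = -532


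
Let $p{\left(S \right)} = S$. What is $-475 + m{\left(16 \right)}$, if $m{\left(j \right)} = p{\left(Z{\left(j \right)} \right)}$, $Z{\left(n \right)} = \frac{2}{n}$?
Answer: $- \frac{3799}{8} \approx -474.88$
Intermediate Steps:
$m{\left(j \right)} = \frac{2}{j}$
$-475 + m{\left(16 \right)} = -475 + \frac{2}{16} = -475 + 2 \cdot \frac{1}{16} = -475 + \frac{1}{8} = - \frac{3799}{8}$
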